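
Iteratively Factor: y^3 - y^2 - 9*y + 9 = (y - 3)*(y^2 + 2*y - 3) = (y - 3)*(y + 3)*(y - 1)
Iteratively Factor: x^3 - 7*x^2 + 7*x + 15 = (x + 1)*(x^2 - 8*x + 15) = (x - 3)*(x + 1)*(x - 5)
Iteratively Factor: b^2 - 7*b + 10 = (b - 5)*(b - 2)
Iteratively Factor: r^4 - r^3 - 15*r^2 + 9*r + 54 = (r + 2)*(r^3 - 3*r^2 - 9*r + 27) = (r + 2)*(r + 3)*(r^2 - 6*r + 9) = (r - 3)*(r + 2)*(r + 3)*(r - 3)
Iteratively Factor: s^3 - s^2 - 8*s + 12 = (s - 2)*(s^2 + s - 6) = (s - 2)*(s + 3)*(s - 2)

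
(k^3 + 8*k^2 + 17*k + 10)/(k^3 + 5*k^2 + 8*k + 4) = (k + 5)/(k + 2)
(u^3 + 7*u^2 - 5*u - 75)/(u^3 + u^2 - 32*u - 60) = (u^2 + 2*u - 15)/(u^2 - 4*u - 12)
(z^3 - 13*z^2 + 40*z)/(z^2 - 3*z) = (z^2 - 13*z + 40)/(z - 3)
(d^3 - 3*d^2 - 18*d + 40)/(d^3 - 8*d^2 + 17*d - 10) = (d + 4)/(d - 1)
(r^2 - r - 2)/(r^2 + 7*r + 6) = (r - 2)/(r + 6)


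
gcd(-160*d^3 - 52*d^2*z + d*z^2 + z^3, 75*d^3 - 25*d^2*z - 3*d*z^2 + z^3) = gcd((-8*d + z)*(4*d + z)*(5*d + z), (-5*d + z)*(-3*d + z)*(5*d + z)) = 5*d + z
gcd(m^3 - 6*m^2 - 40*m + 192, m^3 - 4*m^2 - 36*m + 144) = m^2 + 2*m - 24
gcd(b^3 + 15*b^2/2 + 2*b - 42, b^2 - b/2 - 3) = b - 2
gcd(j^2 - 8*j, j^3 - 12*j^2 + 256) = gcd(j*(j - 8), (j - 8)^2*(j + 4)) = j - 8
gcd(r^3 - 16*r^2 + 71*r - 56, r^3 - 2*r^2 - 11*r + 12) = r - 1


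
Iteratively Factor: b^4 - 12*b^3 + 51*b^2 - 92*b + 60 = (b - 3)*(b^3 - 9*b^2 + 24*b - 20) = (b - 5)*(b - 3)*(b^2 - 4*b + 4) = (b - 5)*(b - 3)*(b - 2)*(b - 2)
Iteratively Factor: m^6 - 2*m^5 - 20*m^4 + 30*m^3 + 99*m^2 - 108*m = (m + 3)*(m^5 - 5*m^4 - 5*m^3 + 45*m^2 - 36*m) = (m + 3)^2*(m^4 - 8*m^3 + 19*m^2 - 12*m) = (m - 3)*(m + 3)^2*(m^3 - 5*m^2 + 4*m) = m*(m - 3)*(m + 3)^2*(m^2 - 5*m + 4) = m*(m - 4)*(m - 3)*(m + 3)^2*(m - 1)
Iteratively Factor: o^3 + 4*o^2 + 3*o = (o + 1)*(o^2 + 3*o) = o*(o + 1)*(o + 3)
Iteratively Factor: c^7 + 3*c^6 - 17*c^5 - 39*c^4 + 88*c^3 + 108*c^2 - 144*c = (c - 3)*(c^6 + 6*c^5 + c^4 - 36*c^3 - 20*c^2 + 48*c) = (c - 3)*(c - 2)*(c^5 + 8*c^4 + 17*c^3 - 2*c^2 - 24*c) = (c - 3)*(c - 2)*(c - 1)*(c^4 + 9*c^3 + 26*c^2 + 24*c) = (c - 3)*(c - 2)*(c - 1)*(c + 3)*(c^3 + 6*c^2 + 8*c) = (c - 3)*(c - 2)*(c - 1)*(c + 3)*(c + 4)*(c^2 + 2*c) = c*(c - 3)*(c - 2)*(c - 1)*(c + 3)*(c + 4)*(c + 2)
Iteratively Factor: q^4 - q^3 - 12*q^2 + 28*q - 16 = (q - 2)*(q^3 + q^2 - 10*q + 8) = (q - 2)^2*(q^2 + 3*q - 4) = (q - 2)^2*(q + 4)*(q - 1)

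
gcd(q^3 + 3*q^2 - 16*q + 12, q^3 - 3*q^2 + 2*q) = q^2 - 3*q + 2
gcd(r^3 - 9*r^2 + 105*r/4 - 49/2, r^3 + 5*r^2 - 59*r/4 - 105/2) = r - 7/2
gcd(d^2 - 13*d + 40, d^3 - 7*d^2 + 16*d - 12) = 1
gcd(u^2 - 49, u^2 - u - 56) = u + 7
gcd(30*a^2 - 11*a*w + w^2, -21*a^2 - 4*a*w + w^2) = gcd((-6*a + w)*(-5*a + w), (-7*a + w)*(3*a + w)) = 1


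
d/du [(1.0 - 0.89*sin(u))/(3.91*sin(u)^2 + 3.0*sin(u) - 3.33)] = (3.4799*sin(u)^2 - 7.82*sin(u) - 0.0362999999999998)*cos(u)/(15.2881*sin(u)^4 + 23.46*sin(u)^3 - 17.0406*sin(u)^2 - 19.98*sin(u) + 11.0889)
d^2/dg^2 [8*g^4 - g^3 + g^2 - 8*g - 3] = 96*g^2 - 6*g + 2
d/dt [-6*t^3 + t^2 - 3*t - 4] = -18*t^2 + 2*t - 3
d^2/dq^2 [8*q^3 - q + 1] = 48*q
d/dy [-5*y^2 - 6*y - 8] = -10*y - 6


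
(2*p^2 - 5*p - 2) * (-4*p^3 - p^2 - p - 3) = -8*p^5 + 18*p^4 + 11*p^3 + p^2 + 17*p + 6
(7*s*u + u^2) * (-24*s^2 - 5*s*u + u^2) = -168*s^3*u - 59*s^2*u^2 + 2*s*u^3 + u^4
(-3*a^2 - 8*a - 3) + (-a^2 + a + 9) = -4*a^2 - 7*a + 6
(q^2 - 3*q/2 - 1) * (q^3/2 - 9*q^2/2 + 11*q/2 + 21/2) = q^5/2 - 21*q^4/4 + 47*q^3/4 + 27*q^2/4 - 85*q/4 - 21/2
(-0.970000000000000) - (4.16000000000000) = -5.13000000000000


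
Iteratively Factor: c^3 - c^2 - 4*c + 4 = (c + 2)*(c^2 - 3*c + 2) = (c - 1)*(c + 2)*(c - 2)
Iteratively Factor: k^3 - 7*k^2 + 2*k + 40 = (k + 2)*(k^2 - 9*k + 20) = (k - 4)*(k + 2)*(k - 5)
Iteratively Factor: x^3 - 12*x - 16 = (x + 2)*(x^2 - 2*x - 8) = (x + 2)^2*(x - 4)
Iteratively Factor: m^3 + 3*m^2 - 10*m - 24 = (m + 4)*(m^2 - m - 6) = (m - 3)*(m + 4)*(m + 2)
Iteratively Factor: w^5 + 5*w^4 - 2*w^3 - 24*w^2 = (w + 4)*(w^4 + w^3 - 6*w^2) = w*(w + 4)*(w^3 + w^2 - 6*w) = w*(w - 2)*(w + 4)*(w^2 + 3*w) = w*(w - 2)*(w + 3)*(w + 4)*(w)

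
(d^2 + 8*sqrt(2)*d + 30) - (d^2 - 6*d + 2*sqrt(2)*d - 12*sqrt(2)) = 6*d + 6*sqrt(2)*d + 12*sqrt(2) + 30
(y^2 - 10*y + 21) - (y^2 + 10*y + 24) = -20*y - 3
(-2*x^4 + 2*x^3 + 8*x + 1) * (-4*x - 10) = 8*x^5 + 12*x^4 - 20*x^3 - 32*x^2 - 84*x - 10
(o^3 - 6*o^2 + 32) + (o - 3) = o^3 - 6*o^2 + o + 29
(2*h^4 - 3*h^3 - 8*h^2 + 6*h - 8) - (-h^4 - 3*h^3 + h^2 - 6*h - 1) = 3*h^4 - 9*h^2 + 12*h - 7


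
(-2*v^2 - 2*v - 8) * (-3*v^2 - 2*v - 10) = 6*v^4 + 10*v^3 + 48*v^2 + 36*v + 80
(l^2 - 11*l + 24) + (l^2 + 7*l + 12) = 2*l^2 - 4*l + 36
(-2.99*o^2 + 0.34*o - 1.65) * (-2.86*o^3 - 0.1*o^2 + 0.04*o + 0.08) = 8.5514*o^5 - 0.6734*o^4 + 4.5654*o^3 - 0.0606*o^2 - 0.0388*o - 0.132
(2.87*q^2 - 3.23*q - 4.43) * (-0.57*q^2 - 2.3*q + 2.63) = -1.6359*q^4 - 4.7599*q^3 + 17.5022*q^2 + 1.6941*q - 11.6509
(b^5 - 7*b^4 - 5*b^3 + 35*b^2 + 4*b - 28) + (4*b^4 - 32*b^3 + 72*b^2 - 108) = b^5 - 3*b^4 - 37*b^3 + 107*b^2 + 4*b - 136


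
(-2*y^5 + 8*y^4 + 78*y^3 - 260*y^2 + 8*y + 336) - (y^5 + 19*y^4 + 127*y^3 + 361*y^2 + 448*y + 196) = -3*y^5 - 11*y^4 - 49*y^3 - 621*y^2 - 440*y + 140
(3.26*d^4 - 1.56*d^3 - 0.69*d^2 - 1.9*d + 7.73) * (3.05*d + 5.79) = 9.943*d^5 + 14.1174*d^4 - 11.1369*d^3 - 9.7901*d^2 + 12.5755*d + 44.7567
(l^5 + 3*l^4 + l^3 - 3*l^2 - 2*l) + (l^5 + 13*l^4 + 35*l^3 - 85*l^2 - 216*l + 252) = 2*l^5 + 16*l^4 + 36*l^3 - 88*l^2 - 218*l + 252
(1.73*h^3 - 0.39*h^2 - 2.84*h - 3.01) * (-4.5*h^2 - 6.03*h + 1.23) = -7.785*h^5 - 8.6769*h^4 + 17.2596*h^3 + 30.1905*h^2 + 14.6571*h - 3.7023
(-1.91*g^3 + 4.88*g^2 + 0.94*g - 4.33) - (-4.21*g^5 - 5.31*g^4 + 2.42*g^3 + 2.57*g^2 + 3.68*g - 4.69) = 4.21*g^5 + 5.31*g^4 - 4.33*g^3 + 2.31*g^2 - 2.74*g + 0.36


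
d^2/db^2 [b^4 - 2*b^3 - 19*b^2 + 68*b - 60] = 12*b^2 - 12*b - 38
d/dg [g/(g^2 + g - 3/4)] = 4*(-4*g^2 - 3)/(16*g^4 + 32*g^3 - 8*g^2 - 24*g + 9)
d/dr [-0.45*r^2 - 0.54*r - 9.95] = -0.9*r - 0.54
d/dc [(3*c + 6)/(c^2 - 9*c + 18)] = 3*(-c^2 - 4*c + 36)/(c^4 - 18*c^3 + 117*c^2 - 324*c + 324)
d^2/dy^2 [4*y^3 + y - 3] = 24*y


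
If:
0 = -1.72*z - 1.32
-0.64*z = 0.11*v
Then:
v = 4.47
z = -0.77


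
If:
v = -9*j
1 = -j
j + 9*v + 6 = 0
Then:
No Solution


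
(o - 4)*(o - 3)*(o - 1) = o^3 - 8*o^2 + 19*o - 12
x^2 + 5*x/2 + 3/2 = (x + 1)*(x + 3/2)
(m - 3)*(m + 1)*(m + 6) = m^3 + 4*m^2 - 15*m - 18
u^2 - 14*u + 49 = (u - 7)^2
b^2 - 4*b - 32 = (b - 8)*(b + 4)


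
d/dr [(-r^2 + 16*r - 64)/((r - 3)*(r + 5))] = 2*(-9*r^2 + 79*r - 56)/(r^4 + 4*r^3 - 26*r^2 - 60*r + 225)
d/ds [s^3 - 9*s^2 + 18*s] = 3*s^2 - 18*s + 18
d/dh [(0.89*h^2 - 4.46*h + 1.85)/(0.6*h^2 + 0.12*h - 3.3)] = (2.7828*h^2 - 8.094*h + 14.496)/(0.36*h^4 + 0.144*h^3 - 3.9456*h^2 - 0.792*h + 10.89)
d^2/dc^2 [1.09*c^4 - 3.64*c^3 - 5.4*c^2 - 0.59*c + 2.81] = 13.08*c^2 - 21.84*c - 10.8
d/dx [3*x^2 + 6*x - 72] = 6*x + 6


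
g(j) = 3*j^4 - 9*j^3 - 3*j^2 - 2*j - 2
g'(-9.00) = -10883.00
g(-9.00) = 26017.00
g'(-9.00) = -10883.00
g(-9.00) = 26017.00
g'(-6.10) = -3693.84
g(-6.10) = 6095.15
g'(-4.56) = -1673.89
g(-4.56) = 2095.23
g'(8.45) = 5259.65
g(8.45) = 9631.68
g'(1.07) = -24.63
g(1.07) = -14.67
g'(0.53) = -10.98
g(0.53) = -5.01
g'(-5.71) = -3082.08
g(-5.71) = 4776.21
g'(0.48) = -9.77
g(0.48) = -4.49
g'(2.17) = -19.54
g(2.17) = -45.91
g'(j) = 12*j^3 - 27*j^2 - 6*j - 2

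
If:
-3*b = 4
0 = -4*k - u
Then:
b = -4/3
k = -u/4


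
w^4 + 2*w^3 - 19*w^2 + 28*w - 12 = (w - 2)*(w - 1)^2*(w + 6)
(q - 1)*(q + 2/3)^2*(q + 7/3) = q^4 + 8*q^3/3 - q^2/9 - 68*q/27 - 28/27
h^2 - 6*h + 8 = (h - 4)*(h - 2)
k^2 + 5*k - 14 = (k - 2)*(k + 7)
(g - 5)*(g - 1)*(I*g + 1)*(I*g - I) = -g^4 + 7*g^3 + I*g^3 - 11*g^2 - 7*I*g^2 + 5*g + 11*I*g - 5*I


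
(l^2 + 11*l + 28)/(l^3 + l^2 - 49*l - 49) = (l + 4)/(l^2 - 6*l - 7)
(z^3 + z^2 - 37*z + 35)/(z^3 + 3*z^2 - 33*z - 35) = (z - 1)/(z + 1)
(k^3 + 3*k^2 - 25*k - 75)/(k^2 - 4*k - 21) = (k^2 - 25)/(k - 7)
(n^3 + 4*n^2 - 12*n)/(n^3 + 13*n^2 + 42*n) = (n - 2)/(n + 7)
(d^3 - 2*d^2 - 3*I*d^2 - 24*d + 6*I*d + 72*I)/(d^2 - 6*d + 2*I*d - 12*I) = (d^2 + d*(4 - 3*I) - 12*I)/(d + 2*I)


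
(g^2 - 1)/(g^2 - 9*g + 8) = (g + 1)/(g - 8)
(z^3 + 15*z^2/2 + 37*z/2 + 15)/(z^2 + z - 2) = (2*z^2 + 11*z + 15)/(2*(z - 1))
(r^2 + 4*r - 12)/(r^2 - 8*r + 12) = (r + 6)/(r - 6)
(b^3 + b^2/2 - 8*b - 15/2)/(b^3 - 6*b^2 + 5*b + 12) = (b + 5/2)/(b - 4)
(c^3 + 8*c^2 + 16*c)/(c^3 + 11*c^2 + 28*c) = (c + 4)/(c + 7)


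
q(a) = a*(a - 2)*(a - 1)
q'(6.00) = 74.00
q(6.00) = 120.00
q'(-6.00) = 146.00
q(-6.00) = -336.00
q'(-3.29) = 54.21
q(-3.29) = -74.66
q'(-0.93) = 10.17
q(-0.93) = -5.26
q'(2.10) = 2.63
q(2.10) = 0.23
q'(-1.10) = 12.23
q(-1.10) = -7.16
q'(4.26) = 30.88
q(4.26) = 31.39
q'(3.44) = 16.86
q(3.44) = 12.09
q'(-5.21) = 114.69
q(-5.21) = -233.27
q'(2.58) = 6.49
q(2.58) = 2.36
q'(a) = a*(a - 2) + a*(a - 1) + (a - 2)*(a - 1)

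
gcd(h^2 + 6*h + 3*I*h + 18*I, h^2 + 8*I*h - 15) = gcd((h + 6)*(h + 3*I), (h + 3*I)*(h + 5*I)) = h + 3*I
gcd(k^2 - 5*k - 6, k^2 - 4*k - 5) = k + 1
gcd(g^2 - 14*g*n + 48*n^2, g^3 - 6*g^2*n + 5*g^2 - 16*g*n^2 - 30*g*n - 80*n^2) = g - 8*n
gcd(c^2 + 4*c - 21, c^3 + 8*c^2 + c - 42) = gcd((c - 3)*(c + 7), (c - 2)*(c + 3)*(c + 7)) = c + 7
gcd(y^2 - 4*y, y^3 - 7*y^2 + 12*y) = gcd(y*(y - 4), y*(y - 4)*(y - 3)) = y^2 - 4*y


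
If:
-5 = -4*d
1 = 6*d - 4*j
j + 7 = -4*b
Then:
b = -69/32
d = 5/4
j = 13/8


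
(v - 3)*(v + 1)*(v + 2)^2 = v^4 + 2*v^3 - 7*v^2 - 20*v - 12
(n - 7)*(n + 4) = n^2 - 3*n - 28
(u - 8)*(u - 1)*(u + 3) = u^3 - 6*u^2 - 19*u + 24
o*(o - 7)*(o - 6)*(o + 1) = o^4 - 12*o^3 + 29*o^2 + 42*o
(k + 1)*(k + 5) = k^2 + 6*k + 5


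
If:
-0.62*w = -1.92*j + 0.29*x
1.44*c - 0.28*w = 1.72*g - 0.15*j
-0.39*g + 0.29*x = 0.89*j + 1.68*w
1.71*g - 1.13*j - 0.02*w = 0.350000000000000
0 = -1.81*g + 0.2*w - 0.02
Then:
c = -0.03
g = -0.03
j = -0.35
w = -0.15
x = -1.99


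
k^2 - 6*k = k*(k - 6)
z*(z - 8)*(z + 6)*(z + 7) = z^4 + 5*z^3 - 62*z^2 - 336*z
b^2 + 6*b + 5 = (b + 1)*(b + 5)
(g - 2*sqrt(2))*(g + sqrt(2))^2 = g^3 - 6*g - 4*sqrt(2)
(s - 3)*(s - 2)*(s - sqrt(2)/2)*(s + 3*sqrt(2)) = s^4 - 5*s^3 + 5*sqrt(2)*s^3/2 - 25*sqrt(2)*s^2/2 + 3*s^2 + 15*s + 15*sqrt(2)*s - 18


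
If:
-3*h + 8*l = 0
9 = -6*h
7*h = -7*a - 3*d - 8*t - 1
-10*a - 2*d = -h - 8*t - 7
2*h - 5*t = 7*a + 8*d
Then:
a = 2185/1456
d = -3061/1456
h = -3/2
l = -9/16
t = 965/1456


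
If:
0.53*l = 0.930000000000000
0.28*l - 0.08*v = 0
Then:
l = 1.75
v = 6.14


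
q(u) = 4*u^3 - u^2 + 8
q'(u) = 12*u^2 - 2*u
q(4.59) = 373.74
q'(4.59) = 243.64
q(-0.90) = 4.27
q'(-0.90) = 11.52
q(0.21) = 7.99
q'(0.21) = 0.11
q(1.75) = 26.38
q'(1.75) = 33.25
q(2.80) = 87.97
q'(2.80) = 88.48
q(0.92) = 10.27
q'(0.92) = 8.32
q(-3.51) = -177.29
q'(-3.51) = 154.86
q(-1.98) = -26.97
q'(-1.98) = 51.00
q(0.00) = 8.00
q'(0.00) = 0.00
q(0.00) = 8.00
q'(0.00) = 0.00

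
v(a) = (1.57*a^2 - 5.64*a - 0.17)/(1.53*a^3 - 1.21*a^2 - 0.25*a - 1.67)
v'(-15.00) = -0.01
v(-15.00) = -0.08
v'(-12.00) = -0.01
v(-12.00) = -0.10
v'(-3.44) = -0.18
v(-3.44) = -0.49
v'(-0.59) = 1.30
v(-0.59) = -1.64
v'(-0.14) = 3.61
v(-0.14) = -0.39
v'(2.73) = 0.42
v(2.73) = -0.20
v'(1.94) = 3.32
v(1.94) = -1.17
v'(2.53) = 0.62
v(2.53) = -0.30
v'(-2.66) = -0.32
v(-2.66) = -0.68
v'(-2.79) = -0.29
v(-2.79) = -0.64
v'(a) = (3.14*a - 5.64)/(1.53*a^3 - 1.21*a^2 - 0.25*a - 1.67) + (-4.59*a^2 + 2.42*a + 0.25)*(1.57*a^2 - 5.64*a - 0.17)/(1.53*a^3 - 1.21*a^2 - 0.25*a - 1.67)^2 = (-2.4021*a^4 + 17.2584*a^3 - 6.4366*a^2 - 5.6552*a + 9.3763)/(2.3409*a^6 - 3.7026*a^5 + 0.6991*a^4 - 4.5052*a^3 + 4.1039*a^2 + 0.835*a + 2.7889)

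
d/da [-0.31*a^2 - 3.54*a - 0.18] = -0.62*a - 3.54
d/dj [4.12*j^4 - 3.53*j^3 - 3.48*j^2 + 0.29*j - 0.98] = 16.48*j^3 - 10.59*j^2 - 6.96*j + 0.29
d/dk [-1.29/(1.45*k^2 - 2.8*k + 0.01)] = (3.741*k - 3.612)/(1.45*k^2 - 2.8*k + 0.01)^2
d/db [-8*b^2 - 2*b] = -16*b - 2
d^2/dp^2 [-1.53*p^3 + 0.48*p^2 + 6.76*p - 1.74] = 0.96 - 9.18*p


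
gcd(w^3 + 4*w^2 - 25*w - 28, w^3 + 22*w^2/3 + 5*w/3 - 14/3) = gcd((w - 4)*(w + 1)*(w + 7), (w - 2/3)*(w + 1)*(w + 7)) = w^2 + 8*w + 7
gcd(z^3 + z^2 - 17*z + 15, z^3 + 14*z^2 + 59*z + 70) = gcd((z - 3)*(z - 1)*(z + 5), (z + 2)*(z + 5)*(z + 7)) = z + 5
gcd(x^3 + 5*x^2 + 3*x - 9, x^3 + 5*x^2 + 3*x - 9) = x^3 + 5*x^2 + 3*x - 9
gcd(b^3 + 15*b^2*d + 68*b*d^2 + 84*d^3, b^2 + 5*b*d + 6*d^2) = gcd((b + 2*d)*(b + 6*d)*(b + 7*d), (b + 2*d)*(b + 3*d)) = b + 2*d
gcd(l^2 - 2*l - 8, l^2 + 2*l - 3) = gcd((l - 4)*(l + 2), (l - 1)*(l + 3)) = 1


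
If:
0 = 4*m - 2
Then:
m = 1/2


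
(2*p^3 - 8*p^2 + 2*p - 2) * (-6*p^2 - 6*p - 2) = -12*p^5 + 36*p^4 + 32*p^3 + 16*p^2 + 8*p + 4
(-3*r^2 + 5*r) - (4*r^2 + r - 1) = -7*r^2 + 4*r + 1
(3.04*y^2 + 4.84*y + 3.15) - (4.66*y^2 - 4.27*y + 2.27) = -1.62*y^2 + 9.11*y + 0.88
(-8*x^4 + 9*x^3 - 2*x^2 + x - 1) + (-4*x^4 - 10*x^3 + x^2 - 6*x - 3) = -12*x^4 - x^3 - x^2 - 5*x - 4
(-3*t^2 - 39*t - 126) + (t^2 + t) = -2*t^2 - 38*t - 126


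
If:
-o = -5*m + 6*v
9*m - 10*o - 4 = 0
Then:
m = 60*v/41 - 4/41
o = 54*v/41 - 20/41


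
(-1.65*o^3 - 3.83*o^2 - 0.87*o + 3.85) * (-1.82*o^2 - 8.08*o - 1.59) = 3.003*o^5 + 20.3026*o^4 + 35.1533*o^3 + 6.1123*o^2 - 29.7247*o - 6.1215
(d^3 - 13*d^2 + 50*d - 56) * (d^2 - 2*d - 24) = d^5 - 15*d^4 + 52*d^3 + 156*d^2 - 1088*d + 1344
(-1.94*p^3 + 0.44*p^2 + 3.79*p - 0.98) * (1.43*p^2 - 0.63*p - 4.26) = -2.7742*p^5 + 1.8514*p^4 + 13.4069*p^3 - 5.6635*p^2 - 15.528*p + 4.1748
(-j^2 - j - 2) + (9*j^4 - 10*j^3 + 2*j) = 9*j^4 - 10*j^3 - j^2 + j - 2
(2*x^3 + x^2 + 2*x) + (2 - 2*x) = 2*x^3 + x^2 + 2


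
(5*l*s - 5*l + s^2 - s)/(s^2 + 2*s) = (5*l*s - 5*l + s^2 - s)/(s*(s + 2))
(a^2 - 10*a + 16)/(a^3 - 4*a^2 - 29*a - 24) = (a - 2)/(a^2 + 4*a + 3)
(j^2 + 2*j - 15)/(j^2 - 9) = (j + 5)/(j + 3)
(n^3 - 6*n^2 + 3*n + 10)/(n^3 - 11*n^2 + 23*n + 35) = (n - 2)/(n - 7)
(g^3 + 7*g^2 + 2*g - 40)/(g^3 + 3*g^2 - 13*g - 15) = (g^2 + 2*g - 8)/(g^2 - 2*g - 3)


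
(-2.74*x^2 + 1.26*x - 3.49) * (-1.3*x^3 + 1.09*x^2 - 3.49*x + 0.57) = 3.562*x^5 - 4.6246*x^4 + 15.473*x^3 - 9.7633*x^2 + 12.8983*x - 1.9893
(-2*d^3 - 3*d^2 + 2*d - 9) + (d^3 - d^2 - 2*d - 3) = -d^3 - 4*d^2 - 12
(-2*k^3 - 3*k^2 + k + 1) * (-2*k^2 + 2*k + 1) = 4*k^5 + 2*k^4 - 10*k^3 - 3*k^2 + 3*k + 1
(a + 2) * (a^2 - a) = a^3 + a^2 - 2*a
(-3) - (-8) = 5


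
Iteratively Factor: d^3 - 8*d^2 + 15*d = (d - 3)*(d^2 - 5*d) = (d - 5)*(d - 3)*(d)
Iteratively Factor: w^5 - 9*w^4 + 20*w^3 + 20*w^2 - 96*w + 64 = (w - 4)*(w^4 - 5*w^3 + 20*w - 16) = (w - 4)^2*(w^3 - w^2 - 4*w + 4) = (w - 4)^2*(w - 1)*(w^2 - 4) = (w - 4)^2*(w - 1)*(w + 2)*(w - 2)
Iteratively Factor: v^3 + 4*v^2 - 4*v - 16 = (v + 4)*(v^2 - 4) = (v - 2)*(v + 4)*(v + 2)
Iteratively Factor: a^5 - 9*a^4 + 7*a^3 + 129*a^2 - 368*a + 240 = (a + 4)*(a^4 - 13*a^3 + 59*a^2 - 107*a + 60) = (a - 1)*(a + 4)*(a^3 - 12*a^2 + 47*a - 60) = (a - 4)*(a - 1)*(a + 4)*(a^2 - 8*a + 15) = (a - 4)*(a - 3)*(a - 1)*(a + 4)*(a - 5)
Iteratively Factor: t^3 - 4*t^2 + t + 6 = (t + 1)*(t^2 - 5*t + 6) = (t - 2)*(t + 1)*(t - 3)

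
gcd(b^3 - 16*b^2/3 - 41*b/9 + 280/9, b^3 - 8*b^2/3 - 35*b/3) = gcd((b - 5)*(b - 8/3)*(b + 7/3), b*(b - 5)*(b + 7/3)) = b^2 - 8*b/3 - 35/3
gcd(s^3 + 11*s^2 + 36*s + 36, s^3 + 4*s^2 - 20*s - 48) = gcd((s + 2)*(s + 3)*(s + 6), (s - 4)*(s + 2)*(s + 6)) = s^2 + 8*s + 12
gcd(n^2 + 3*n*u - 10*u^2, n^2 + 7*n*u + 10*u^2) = n + 5*u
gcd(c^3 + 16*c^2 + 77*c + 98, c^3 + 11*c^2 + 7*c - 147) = c^2 + 14*c + 49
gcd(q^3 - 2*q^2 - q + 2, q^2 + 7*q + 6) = q + 1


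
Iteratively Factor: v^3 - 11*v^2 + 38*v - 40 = (v - 4)*(v^2 - 7*v + 10) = (v - 4)*(v - 2)*(v - 5)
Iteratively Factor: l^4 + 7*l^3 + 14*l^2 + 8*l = (l + 2)*(l^3 + 5*l^2 + 4*l) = (l + 1)*(l + 2)*(l^2 + 4*l) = (l + 1)*(l + 2)*(l + 4)*(l)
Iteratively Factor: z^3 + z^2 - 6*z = (z - 2)*(z^2 + 3*z) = (z - 2)*(z + 3)*(z)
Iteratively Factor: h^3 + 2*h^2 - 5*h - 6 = (h + 3)*(h^2 - h - 2) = (h + 1)*(h + 3)*(h - 2)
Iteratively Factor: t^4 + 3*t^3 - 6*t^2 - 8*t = (t)*(t^3 + 3*t^2 - 6*t - 8) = t*(t - 2)*(t^2 + 5*t + 4) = t*(t - 2)*(t + 1)*(t + 4)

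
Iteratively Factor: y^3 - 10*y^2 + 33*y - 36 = (y - 3)*(y^2 - 7*y + 12) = (y - 3)^2*(y - 4)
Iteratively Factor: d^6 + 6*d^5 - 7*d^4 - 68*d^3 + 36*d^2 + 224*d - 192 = (d - 2)*(d^5 + 8*d^4 + 9*d^3 - 50*d^2 - 64*d + 96) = (d - 2)^2*(d^4 + 10*d^3 + 29*d^2 + 8*d - 48) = (d - 2)^2*(d + 4)*(d^3 + 6*d^2 + 5*d - 12) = (d - 2)^2*(d + 4)^2*(d^2 + 2*d - 3) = (d - 2)^2*(d - 1)*(d + 4)^2*(d + 3)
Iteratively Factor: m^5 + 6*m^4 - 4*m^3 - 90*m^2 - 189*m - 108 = (m - 4)*(m^4 + 10*m^3 + 36*m^2 + 54*m + 27) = (m - 4)*(m + 3)*(m^3 + 7*m^2 + 15*m + 9) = (m - 4)*(m + 3)^2*(m^2 + 4*m + 3) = (m - 4)*(m + 1)*(m + 3)^2*(m + 3)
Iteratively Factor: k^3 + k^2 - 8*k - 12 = (k - 3)*(k^2 + 4*k + 4) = (k - 3)*(k + 2)*(k + 2)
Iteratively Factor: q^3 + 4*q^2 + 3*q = (q)*(q^2 + 4*q + 3) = q*(q + 1)*(q + 3)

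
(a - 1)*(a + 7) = a^2 + 6*a - 7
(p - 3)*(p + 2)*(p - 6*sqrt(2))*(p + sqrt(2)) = p^4 - 5*sqrt(2)*p^3 - p^3 - 18*p^2 + 5*sqrt(2)*p^2 + 12*p + 30*sqrt(2)*p + 72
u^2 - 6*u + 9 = (u - 3)^2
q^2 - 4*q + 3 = (q - 3)*(q - 1)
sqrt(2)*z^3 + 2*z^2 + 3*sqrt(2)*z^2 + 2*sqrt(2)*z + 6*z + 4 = (z + 2)*(z + sqrt(2))*(sqrt(2)*z + sqrt(2))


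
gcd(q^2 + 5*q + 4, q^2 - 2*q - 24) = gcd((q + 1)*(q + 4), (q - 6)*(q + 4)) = q + 4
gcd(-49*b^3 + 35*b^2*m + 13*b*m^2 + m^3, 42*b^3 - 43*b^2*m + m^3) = 7*b^2 - 6*b*m - m^2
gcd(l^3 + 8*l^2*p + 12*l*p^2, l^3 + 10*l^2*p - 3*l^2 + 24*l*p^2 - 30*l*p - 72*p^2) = l + 6*p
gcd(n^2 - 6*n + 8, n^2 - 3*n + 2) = n - 2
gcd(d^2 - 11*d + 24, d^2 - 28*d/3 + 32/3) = d - 8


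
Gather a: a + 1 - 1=a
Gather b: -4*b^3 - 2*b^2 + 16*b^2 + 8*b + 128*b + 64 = -4*b^3 + 14*b^2 + 136*b + 64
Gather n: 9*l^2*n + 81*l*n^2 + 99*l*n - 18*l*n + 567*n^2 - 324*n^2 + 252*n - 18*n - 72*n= n^2*(81*l + 243) + n*(9*l^2 + 81*l + 162)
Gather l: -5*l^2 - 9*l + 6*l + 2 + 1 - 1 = -5*l^2 - 3*l + 2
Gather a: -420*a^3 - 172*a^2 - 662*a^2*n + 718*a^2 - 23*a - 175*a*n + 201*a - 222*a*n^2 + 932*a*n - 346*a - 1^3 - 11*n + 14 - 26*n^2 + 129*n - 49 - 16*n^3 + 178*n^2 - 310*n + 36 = -420*a^3 + a^2*(546 - 662*n) + a*(-222*n^2 + 757*n - 168) - 16*n^3 + 152*n^2 - 192*n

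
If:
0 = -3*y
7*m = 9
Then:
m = 9/7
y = 0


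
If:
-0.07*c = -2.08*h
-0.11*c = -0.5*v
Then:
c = 4.54545454545455*v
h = 0.152972027972028*v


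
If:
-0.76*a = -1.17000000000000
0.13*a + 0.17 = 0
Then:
No Solution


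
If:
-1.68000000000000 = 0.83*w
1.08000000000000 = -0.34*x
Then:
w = -2.02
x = -3.18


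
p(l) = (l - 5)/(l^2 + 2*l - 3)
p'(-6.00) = -0.20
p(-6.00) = -0.52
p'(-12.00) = -0.02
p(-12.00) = -0.15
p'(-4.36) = -1.05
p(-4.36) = -1.28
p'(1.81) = 1.44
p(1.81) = -0.82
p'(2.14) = 0.69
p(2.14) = -0.49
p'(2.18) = 0.64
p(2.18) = -0.46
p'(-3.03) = -2222.16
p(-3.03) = -66.42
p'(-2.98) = -4999.94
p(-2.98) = 100.25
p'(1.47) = 4.43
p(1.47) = -1.68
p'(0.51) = 4.00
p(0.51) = 2.61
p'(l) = (-2*l - 2)*(l - 5)/(l^2 + 2*l - 3)^2 + 1/(l^2 + 2*l - 3)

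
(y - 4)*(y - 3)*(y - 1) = y^3 - 8*y^2 + 19*y - 12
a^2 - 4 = (a - 2)*(a + 2)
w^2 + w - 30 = (w - 5)*(w + 6)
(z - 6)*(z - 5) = z^2 - 11*z + 30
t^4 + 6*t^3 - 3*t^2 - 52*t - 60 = (t - 3)*(t + 2)^2*(t + 5)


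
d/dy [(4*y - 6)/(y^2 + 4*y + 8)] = 4*(-y^2 + 3*y + 14)/(y^4 + 8*y^3 + 32*y^2 + 64*y + 64)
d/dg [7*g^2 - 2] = 14*g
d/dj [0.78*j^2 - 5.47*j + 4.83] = 1.56*j - 5.47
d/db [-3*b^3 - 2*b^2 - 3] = b*(-9*b - 4)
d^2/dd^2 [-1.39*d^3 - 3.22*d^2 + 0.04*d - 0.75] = -8.34*d - 6.44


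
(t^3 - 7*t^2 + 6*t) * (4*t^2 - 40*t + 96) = 4*t^5 - 68*t^4 + 400*t^3 - 912*t^2 + 576*t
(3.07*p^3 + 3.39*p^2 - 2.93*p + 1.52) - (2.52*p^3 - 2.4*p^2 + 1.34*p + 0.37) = 0.55*p^3 + 5.79*p^2 - 4.27*p + 1.15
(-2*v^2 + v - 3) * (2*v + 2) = -4*v^3 - 2*v^2 - 4*v - 6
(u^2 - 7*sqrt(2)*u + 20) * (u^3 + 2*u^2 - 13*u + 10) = u^5 - 7*sqrt(2)*u^4 + 2*u^4 - 14*sqrt(2)*u^3 + 7*u^3 + 50*u^2 + 91*sqrt(2)*u^2 - 260*u - 70*sqrt(2)*u + 200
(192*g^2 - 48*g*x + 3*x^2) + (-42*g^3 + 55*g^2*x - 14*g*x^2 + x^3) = -42*g^3 + 55*g^2*x + 192*g^2 - 14*g*x^2 - 48*g*x + x^3 + 3*x^2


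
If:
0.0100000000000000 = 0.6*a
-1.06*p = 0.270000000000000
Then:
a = 0.02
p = -0.25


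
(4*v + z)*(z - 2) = 4*v*z - 8*v + z^2 - 2*z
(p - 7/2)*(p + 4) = p^2 + p/2 - 14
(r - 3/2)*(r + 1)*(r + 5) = r^3 + 9*r^2/2 - 4*r - 15/2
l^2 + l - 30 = (l - 5)*(l + 6)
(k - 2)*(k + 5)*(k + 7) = k^3 + 10*k^2 + 11*k - 70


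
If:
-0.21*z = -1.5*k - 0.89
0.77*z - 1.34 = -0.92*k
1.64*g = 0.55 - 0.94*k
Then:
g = 0.51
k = -0.30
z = 2.10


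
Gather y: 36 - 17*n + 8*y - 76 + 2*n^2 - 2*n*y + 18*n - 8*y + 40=2*n^2 - 2*n*y + n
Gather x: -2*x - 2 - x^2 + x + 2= -x^2 - x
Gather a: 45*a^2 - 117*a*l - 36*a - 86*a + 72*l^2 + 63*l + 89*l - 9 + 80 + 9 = 45*a^2 + a*(-117*l - 122) + 72*l^2 + 152*l + 80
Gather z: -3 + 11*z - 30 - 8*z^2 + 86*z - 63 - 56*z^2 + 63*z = -64*z^2 + 160*z - 96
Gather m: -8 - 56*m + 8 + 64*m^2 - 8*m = 64*m^2 - 64*m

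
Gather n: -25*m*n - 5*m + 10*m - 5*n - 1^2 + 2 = 5*m + n*(-25*m - 5) + 1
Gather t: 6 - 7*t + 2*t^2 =2*t^2 - 7*t + 6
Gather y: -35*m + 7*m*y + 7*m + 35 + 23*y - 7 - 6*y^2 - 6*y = -28*m - 6*y^2 + y*(7*m + 17) + 28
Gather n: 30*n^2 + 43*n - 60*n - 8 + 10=30*n^2 - 17*n + 2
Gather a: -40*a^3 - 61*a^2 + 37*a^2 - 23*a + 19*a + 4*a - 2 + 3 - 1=-40*a^3 - 24*a^2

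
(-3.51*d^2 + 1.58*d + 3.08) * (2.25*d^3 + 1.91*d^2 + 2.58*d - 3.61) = -7.8975*d^5 - 3.1491*d^4 + 0.891999999999999*d^3 + 22.6303*d^2 + 2.2426*d - 11.1188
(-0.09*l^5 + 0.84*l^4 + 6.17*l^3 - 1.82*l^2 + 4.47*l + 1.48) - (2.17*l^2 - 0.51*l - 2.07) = -0.09*l^5 + 0.84*l^4 + 6.17*l^3 - 3.99*l^2 + 4.98*l + 3.55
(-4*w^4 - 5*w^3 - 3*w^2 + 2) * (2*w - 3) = -8*w^5 + 2*w^4 + 9*w^3 + 9*w^2 + 4*w - 6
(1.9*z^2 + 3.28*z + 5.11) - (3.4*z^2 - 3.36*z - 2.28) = -1.5*z^2 + 6.64*z + 7.39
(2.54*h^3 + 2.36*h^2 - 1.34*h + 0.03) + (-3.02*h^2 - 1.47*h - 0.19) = 2.54*h^3 - 0.66*h^2 - 2.81*h - 0.16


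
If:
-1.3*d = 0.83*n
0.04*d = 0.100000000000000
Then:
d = 2.50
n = -3.92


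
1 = 1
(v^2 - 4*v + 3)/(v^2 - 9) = (v - 1)/(v + 3)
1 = 1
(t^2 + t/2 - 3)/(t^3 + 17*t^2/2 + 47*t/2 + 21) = (2*t - 3)/(2*t^2 + 13*t + 21)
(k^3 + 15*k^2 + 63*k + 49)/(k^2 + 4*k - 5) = (k^3 + 15*k^2 + 63*k + 49)/(k^2 + 4*k - 5)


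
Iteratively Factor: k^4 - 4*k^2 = (k - 2)*(k^3 + 2*k^2) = (k - 2)*(k + 2)*(k^2) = k*(k - 2)*(k + 2)*(k)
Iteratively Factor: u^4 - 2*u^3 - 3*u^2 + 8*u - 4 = (u - 1)*(u^3 - u^2 - 4*u + 4) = (u - 1)^2*(u^2 - 4) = (u - 1)^2*(u + 2)*(u - 2)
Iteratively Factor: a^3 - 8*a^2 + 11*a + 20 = (a - 5)*(a^2 - 3*a - 4) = (a - 5)*(a - 4)*(a + 1)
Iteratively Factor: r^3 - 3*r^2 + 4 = (r - 2)*(r^2 - r - 2) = (r - 2)^2*(r + 1)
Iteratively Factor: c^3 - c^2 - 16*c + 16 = (c - 1)*(c^2 - 16) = (c - 4)*(c - 1)*(c + 4)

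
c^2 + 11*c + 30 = (c + 5)*(c + 6)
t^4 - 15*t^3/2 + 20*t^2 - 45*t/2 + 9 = (t - 3)*(t - 2)*(t - 3/2)*(t - 1)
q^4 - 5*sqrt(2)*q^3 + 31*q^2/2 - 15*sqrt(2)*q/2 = q*(q - 5*sqrt(2)/2)*(q - 3*sqrt(2)/2)*(q - sqrt(2))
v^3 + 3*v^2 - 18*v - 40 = (v - 4)*(v + 2)*(v + 5)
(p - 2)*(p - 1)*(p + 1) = p^3 - 2*p^2 - p + 2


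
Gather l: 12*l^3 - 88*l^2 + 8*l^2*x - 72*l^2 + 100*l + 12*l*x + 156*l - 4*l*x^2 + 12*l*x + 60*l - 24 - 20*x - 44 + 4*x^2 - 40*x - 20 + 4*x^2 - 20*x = 12*l^3 + l^2*(8*x - 160) + l*(-4*x^2 + 24*x + 316) + 8*x^2 - 80*x - 88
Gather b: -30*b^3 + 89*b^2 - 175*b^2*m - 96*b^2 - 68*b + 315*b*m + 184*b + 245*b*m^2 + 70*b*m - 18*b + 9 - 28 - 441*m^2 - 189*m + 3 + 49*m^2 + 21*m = -30*b^3 + b^2*(-175*m - 7) + b*(245*m^2 + 385*m + 98) - 392*m^2 - 168*m - 16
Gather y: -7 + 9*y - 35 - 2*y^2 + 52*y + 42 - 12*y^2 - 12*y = -14*y^2 + 49*y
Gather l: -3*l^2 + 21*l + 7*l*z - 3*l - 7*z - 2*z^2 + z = -3*l^2 + l*(7*z + 18) - 2*z^2 - 6*z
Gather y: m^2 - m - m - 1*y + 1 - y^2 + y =m^2 - 2*m - y^2 + 1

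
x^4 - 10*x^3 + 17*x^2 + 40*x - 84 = (x - 7)*(x - 3)*(x - 2)*(x + 2)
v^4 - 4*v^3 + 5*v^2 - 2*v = v*(v - 2)*(v - 1)^2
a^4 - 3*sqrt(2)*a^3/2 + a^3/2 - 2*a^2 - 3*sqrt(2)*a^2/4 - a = a*(a + 1/2)*(a - 2*sqrt(2))*(a + sqrt(2)/2)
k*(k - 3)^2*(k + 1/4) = k^4 - 23*k^3/4 + 15*k^2/2 + 9*k/4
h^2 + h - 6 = (h - 2)*(h + 3)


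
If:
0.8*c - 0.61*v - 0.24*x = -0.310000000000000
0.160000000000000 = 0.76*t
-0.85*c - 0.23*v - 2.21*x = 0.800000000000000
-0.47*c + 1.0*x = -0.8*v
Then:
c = -0.53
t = 0.21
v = -0.13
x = -0.14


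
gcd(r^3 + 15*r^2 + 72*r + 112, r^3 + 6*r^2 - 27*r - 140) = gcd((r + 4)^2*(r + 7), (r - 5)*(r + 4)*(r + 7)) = r^2 + 11*r + 28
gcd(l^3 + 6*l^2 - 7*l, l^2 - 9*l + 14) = 1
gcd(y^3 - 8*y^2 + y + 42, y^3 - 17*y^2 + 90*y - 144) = y - 3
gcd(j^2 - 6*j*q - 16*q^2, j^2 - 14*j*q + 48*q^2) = -j + 8*q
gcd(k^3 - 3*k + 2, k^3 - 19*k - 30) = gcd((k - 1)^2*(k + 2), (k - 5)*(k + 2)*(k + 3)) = k + 2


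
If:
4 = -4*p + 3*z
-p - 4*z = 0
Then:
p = -16/19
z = 4/19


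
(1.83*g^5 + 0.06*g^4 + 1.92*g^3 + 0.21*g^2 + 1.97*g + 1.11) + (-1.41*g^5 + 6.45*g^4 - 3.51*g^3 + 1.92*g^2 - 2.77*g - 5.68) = 0.42*g^5 + 6.51*g^4 - 1.59*g^3 + 2.13*g^2 - 0.8*g - 4.57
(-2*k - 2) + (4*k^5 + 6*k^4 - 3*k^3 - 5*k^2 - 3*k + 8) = 4*k^5 + 6*k^4 - 3*k^3 - 5*k^2 - 5*k + 6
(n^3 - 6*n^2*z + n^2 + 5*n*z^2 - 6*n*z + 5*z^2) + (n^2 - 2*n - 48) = n^3 - 6*n^2*z + 2*n^2 + 5*n*z^2 - 6*n*z - 2*n + 5*z^2 - 48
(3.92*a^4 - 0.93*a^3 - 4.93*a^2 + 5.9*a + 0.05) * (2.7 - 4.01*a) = -15.7192*a^5 + 14.3133*a^4 + 17.2583*a^3 - 36.97*a^2 + 15.7295*a + 0.135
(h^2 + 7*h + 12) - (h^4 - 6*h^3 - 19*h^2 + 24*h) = -h^4 + 6*h^3 + 20*h^2 - 17*h + 12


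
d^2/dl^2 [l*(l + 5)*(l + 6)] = 6*l + 22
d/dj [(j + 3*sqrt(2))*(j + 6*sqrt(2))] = 2*j + 9*sqrt(2)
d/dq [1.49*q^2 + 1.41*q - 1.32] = 2.98*q + 1.41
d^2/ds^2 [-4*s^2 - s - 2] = -8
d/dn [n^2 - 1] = 2*n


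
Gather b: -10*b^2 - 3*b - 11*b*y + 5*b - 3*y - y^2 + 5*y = -10*b^2 + b*(2 - 11*y) - y^2 + 2*y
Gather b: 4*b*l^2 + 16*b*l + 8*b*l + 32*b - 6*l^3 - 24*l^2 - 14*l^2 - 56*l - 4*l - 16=b*(4*l^2 + 24*l + 32) - 6*l^3 - 38*l^2 - 60*l - 16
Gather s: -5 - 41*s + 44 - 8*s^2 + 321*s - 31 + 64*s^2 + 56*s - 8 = 56*s^2 + 336*s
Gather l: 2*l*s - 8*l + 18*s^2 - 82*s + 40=l*(2*s - 8) + 18*s^2 - 82*s + 40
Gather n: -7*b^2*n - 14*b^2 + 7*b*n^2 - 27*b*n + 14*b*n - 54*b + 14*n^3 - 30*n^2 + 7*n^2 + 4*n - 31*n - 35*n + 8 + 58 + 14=-14*b^2 - 54*b + 14*n^3 + n^2*(7*b - 23) + n*(-7*b^2 - 13*b - 62) + 80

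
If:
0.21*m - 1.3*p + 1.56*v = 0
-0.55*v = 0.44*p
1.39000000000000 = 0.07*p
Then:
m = 240.93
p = 19.86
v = -15.89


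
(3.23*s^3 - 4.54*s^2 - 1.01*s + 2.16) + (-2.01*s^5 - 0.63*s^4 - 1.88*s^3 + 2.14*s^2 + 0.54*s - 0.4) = -2.01*s^5 - 0.63*s^4 + 1.35*s^3 - 2.4*s^2 - 0.47*s + 1.76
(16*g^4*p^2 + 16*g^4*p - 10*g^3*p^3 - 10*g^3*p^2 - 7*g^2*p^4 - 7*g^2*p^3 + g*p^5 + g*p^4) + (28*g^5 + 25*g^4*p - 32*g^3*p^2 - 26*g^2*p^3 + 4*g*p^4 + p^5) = 28*g^5 + 16*g^4*p^2 + 41*g^4*p - 10*g^3*p^3 - 42*g^3*p^2 - 7*g^2*p^4 - 33*g^2*p^3 + g*p^5 + 5*g*p^4 + p^5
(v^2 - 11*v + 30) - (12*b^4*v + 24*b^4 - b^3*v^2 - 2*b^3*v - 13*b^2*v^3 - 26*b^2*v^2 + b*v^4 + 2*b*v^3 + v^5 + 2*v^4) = -12*b^4*v - 24*b^4 + b^3*v^2 + 2*b^3*v + 13*b^2*v^3 + 26*b^2*v^2 - b*v^4 - 2*b*v^3 - v^5 - 2*v^4 + v^2 - 11*v + 30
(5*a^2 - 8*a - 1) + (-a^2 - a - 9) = 4*a^2 - 9*a - 10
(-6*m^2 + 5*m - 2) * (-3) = 18*m^2 - 15*m + 6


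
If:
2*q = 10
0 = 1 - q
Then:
No Solution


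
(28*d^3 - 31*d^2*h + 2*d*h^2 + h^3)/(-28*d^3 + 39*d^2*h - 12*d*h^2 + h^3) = (-7*d - h)/(7*d - h)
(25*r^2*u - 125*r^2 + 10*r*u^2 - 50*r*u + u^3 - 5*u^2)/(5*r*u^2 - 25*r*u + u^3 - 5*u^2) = (5*r + u)/u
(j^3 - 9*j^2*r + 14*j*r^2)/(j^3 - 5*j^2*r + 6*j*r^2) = (-j + 7*r)/(-j + 3*r)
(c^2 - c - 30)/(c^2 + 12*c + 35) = (c - 6)/(c + 7)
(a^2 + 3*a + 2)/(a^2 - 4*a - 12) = (a + 1)/(a - 6)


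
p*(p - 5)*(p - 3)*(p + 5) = p^4 - 3*p^3 - 25*p^2 + 75*p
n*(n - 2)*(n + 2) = n^3 - 4*n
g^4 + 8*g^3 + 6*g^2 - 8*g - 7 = (g - 1)*(g + 1)^2*(g + 7)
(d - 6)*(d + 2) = d^2 - 4*d - 12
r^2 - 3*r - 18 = (r - 6)*(r + 3)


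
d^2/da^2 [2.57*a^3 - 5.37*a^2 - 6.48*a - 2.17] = 15.42*a - 10.74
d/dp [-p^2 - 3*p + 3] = -2*p - 3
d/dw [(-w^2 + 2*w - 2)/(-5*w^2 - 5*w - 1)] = 3*(5*w^2 - 6*w - 4)/(25*w^4 + 50*w^3 + 35*w^2 + 10*w + 1)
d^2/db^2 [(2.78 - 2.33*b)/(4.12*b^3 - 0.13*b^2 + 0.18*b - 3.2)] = (-237.302112*b^5 + 573.753672*b^4 - 20.446386*b^3 - 355.97286*b^2 + 225.334488*b - 4.816976)/(69.934528*b^9 - 6.620016*b^8 + 9.37506*b^7 - 163.534885*b^6 + 10.69311*b^5 - 14.413596*b^4 + 127.021512*b^3 - 4.30464*b^2 + 5.5296*b - 32.768)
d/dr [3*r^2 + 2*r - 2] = 6*r + 2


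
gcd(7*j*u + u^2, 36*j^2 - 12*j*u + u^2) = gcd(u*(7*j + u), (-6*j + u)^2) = 1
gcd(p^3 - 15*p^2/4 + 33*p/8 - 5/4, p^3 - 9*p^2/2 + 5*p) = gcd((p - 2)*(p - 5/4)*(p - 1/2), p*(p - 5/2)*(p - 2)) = p - 2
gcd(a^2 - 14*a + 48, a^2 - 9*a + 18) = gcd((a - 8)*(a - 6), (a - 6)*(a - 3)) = a - 6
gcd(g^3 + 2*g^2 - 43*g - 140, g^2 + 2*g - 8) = g + 4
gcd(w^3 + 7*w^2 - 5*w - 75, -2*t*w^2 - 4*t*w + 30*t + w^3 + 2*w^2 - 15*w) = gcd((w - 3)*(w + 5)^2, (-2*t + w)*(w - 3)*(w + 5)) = w^2 + 2*w - 15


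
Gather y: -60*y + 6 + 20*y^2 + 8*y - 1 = 20*y^2 - 52*y + 5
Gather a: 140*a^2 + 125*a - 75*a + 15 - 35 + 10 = 140*a^2 + 50*a - 10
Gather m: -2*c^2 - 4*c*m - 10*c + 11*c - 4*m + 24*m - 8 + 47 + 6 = -2*c^2 + c + m*(20 - 4*c) + 45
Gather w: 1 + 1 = 2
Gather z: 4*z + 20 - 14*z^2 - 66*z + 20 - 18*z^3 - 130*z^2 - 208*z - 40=-18*z^3 - 144*z^2 - 270*z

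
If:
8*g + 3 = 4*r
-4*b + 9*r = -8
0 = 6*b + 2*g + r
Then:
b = 91/248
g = -183/248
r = -45/62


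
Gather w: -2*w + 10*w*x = w*(10*x - 2)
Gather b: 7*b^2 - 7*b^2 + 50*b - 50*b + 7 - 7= 0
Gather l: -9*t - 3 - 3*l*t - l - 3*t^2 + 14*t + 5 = l*(-3*t - 1) - 3*t^2 + 5*t + 2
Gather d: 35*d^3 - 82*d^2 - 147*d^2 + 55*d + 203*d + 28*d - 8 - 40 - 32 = 35*d^3 - 229*d^2 + 286*d - 80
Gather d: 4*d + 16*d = 20*d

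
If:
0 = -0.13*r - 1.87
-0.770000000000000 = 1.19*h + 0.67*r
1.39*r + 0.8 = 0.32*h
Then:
No Solution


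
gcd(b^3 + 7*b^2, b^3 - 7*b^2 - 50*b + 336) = b + 7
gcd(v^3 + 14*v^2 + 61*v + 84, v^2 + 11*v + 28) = v^2 + 11*v + 28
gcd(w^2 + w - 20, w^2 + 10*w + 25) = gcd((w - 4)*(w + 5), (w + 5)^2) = w + 5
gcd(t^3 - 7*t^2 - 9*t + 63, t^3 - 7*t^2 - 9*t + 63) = t^3 - 7*t^2 - 9*t + 63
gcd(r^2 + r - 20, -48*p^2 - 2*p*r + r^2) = 1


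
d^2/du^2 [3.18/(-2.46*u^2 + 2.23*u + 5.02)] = (-38.488176*u^2 + 34.889688*u + 3.18*(4.92*u - 2.23)*(9.84*u - 4.46) + 78.540912)/(-2.46*u^2 + 2.23*u + 5.02)^3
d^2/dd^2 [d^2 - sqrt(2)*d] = 2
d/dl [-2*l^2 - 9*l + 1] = -4*l - 9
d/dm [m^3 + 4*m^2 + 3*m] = 3*m^2 + 8*m + 3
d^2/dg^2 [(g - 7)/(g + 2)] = -18/(g + 2)^3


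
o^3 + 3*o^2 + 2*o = o*(o + 1)*(o + 2)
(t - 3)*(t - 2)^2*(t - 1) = t^4 - 8*t^3 + 23*t^2 - 28*t + 12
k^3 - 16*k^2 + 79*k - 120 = (k - 8)*(k - 5)*(k - 3)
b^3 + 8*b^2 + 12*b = b*(b + 2)*(b + 6)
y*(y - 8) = y^2 - 8*y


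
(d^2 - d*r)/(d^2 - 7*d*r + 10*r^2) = d*(d - r)/(d^2 - 7*d*r + 10*r^2)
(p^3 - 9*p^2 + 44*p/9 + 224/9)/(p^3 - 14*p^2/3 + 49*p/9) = (3*p^2 - 20*p - 32)/(p*(3*p - 7))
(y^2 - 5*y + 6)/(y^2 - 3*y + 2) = (y - 3)/(y - 1)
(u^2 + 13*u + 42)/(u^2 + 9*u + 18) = (u + 7)/(u + 3)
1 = 1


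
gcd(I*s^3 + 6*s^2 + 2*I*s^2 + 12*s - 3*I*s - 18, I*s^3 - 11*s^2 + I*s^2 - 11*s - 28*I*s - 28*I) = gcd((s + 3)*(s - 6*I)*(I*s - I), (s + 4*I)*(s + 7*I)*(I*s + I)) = 1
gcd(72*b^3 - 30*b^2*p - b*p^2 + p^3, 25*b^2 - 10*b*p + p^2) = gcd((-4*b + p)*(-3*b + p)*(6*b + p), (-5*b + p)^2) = 1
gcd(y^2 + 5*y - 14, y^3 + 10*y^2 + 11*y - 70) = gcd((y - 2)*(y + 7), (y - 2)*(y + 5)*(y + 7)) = y^2 + 5*y - 14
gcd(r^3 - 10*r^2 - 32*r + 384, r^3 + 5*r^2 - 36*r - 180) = r + 6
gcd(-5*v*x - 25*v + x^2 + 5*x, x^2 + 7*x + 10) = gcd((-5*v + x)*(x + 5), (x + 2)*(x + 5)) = x + 5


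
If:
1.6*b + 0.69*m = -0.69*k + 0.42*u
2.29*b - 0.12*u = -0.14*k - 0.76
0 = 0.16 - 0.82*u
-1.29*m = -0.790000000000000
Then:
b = -0.34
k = 0.29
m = 0.61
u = 0.20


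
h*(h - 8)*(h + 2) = h^3 - 6*h^2 - 16*h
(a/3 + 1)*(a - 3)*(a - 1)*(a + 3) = a^4/3 + 2*a^3/3 - 4*a^2 - 6*a + 9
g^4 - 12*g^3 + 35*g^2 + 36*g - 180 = (g - 6)*(g - 5)*(g - 3)*(g + 2)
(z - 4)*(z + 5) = z^2 + z - 20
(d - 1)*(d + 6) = d^2 + 5*d - 6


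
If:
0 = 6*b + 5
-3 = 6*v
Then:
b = -5/6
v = -1/2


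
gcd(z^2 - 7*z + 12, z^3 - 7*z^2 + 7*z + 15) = z - 3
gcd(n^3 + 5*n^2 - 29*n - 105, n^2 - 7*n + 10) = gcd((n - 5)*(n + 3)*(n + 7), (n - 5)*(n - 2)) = n - 5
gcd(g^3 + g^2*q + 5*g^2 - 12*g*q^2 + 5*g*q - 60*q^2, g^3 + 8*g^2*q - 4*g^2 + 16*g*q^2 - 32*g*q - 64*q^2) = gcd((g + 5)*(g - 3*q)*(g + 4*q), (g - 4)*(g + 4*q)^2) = g + 4*q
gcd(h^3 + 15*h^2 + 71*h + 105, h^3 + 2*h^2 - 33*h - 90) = h^2 + 8*h + 15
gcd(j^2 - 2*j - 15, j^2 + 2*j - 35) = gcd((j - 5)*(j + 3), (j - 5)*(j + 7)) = j - 5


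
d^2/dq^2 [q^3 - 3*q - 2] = 6*q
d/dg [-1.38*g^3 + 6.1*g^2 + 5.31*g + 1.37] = -4.14*g^2 + 12.2*g + 5.31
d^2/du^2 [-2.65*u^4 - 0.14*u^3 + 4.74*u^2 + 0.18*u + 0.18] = -31.8*u^2 - 0.84*u + 9.48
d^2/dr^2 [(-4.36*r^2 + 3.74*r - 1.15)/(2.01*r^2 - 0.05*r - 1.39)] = (-2.8421709430404e-14*r^4 + 29.343588*r^3 - 100.965114*r^2 + 63.388566*r - 23.799492)/(8.120601*r^6 - 0.606015*r^5 - 16.832142*r^4 + 0.838045*r^3 + 11.640138*r^2 - 0.289815*r - 2.685619)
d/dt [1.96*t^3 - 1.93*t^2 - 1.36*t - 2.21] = 5.88*t^2 - 3.86*t - 1.36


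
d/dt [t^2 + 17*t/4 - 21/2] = 2*t + 17/4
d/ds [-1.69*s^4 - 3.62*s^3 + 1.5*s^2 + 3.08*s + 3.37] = -6.76*s^3 - 10.86*s^2 + 3.0*s + 3.08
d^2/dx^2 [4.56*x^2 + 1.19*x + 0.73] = 9.12000000000000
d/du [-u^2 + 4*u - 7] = 4 - 2*u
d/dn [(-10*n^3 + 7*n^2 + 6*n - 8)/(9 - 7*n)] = (140*n^3 - 319*n^2 + 126*n - 2)/(49*n^2 - 126*n + 81)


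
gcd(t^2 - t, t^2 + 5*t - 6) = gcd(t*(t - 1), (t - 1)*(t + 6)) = t - 1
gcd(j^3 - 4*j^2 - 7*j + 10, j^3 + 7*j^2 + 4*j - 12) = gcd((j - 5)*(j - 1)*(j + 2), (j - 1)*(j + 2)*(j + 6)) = j^2 + j - 2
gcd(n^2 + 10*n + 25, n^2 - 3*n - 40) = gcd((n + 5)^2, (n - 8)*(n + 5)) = n + 5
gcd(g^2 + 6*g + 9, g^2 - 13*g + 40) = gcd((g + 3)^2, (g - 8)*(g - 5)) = 1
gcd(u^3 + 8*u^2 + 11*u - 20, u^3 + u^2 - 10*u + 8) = u^2 + 3*u - 4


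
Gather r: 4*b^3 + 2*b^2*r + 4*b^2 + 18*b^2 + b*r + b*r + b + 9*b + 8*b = 4*b^3 + 22*b^2 + 18*b + r*(2*b^2 + 2*b)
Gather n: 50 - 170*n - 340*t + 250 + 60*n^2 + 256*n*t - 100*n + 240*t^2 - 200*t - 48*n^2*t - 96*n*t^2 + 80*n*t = n^2*(60 - 48*t) + n*(-96*t^2 + 336*t - 270) + 240*t^2 - 540*t + 300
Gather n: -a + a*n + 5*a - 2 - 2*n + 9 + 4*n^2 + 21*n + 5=4*a + 4*n^2 + n*(a + 19) + 12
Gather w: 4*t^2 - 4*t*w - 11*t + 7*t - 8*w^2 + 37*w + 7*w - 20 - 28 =4*t^2 - 4*t - 8*w^2 + w*(44 - 4*t) - 48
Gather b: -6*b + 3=3 - 6*b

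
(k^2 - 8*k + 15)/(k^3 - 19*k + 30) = (k - 5)/(k^2 + 3*k - 10)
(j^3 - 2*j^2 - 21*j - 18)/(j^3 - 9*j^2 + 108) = (j + 1)/(j - 6)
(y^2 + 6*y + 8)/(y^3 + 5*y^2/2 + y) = 2*(y + 4)/(y*(2*y + 1))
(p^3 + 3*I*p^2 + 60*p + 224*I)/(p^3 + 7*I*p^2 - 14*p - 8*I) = (p^2 - I*p + 56)/(p^2 + 3*I*p - 2)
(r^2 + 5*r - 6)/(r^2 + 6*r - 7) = (r + 6)/(r + 7)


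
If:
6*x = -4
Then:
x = -2/3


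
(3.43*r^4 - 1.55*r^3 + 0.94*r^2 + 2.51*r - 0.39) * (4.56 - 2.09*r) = -7.1687*r^5 + 18.8803*r^4 - 9.0326*r^3 - 0.959499999999999*r^2 + 12.2607*r - 1.7784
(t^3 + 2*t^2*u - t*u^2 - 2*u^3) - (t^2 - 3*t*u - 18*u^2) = t^3 + 2*t^2*u - t^2 - t*u^2 + 3*t*u - 2*u^3 + 18*u^2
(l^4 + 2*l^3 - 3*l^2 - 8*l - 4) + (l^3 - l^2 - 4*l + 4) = l^4 + 3*l^3 - 4*l^2 - 12*l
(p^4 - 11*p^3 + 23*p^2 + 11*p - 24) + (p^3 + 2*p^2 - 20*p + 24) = p^4 - 10*p^3 + 25*p^2 - 9*p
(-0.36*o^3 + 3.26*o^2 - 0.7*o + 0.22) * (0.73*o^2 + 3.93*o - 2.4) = -0.2628*o^5 + 0.965*o^4 + 13.1648*o^3 - 10.4144*o^2 + 2.5446*o - 0.528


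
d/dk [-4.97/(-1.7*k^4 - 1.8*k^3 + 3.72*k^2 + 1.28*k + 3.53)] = (-33.796*k^3 - 26.838*k^2 + 36.9768*k + 6.3616)/(-1.7*k^4 - 1.8*k^3 + 3.72*k^2 + 1.28*k + 3.53)^2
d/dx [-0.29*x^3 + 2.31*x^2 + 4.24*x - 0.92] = -0.87*x^2 + 4.62*x + 4.24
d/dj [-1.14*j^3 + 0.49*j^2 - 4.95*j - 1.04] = -3.42*j^2 + 0.98*j - 4.95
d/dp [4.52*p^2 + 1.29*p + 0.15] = 9.04*p + 1.29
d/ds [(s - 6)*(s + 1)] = 2*s - 5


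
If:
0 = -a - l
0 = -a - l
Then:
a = -l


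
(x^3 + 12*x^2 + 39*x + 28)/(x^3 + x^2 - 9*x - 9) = (x^2 + 11*x + 28)/(x^2 - 9)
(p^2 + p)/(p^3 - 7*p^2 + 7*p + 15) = p/(p^2 - 8*p + 15)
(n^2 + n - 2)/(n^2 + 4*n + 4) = (n - 1)/(n + 2)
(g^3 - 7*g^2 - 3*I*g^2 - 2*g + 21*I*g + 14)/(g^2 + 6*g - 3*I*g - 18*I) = (g^3 - g^2*(7 + 3*I) + g*(-2 + 21*I) + 14)/(g^2 + 3*g*(2 - I) - 18*I)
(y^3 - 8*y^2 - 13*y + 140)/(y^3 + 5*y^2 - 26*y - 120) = (y - 7)/(y + 6)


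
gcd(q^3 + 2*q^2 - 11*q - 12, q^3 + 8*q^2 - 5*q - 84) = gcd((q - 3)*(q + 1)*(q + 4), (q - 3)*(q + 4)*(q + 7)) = q^2 + q - 12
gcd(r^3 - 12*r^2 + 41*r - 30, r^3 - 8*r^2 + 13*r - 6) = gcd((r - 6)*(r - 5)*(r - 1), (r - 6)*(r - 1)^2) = r^2 - 7*r + 6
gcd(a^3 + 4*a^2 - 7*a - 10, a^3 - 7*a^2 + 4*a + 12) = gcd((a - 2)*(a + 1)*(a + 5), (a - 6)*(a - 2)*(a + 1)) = a^2 - a - 2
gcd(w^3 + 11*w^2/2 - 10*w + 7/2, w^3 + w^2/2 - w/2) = w - 1/2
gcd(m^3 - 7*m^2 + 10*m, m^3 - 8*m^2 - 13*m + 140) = m - 5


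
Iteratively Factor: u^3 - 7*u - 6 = (u + 2)*(u^2 - 2*u - 3) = (u + 1)*(u + 2)*(u - 3)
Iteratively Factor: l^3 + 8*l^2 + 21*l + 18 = (l + 3)*(l^2 + 5*l + 6) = (l + 3)^2*(l + 2)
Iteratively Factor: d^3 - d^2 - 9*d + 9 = (d - 1)*(d^2 - 9) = (d - 1)*(d + 3)*(d - 3)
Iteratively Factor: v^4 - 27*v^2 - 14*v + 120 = (v + 3)*(v^3 - 3*v^2 - 18*v + 40) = (v + 3)*(v + 4)*(v^2 - 7*v + 10) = (v - 2)*(v + 3)*(v + 4)*(v - 5)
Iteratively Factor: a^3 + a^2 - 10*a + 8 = (a - 1)*(a^2 + 2*a - 8) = (a - 1)*(a + 4)*(a - 2)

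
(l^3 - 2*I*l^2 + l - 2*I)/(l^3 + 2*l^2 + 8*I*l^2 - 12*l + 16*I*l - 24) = (l^3 - 2*I*l^2 + l - 2*I)/(l^3 + l^2*(2 + 8*I) + l*(-12 + 16*I) - 24)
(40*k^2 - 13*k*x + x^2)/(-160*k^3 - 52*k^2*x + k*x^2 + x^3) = (-5*k + x)/(20*k^2 + 9*k*x + x^2)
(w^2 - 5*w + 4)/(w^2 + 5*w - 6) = (w - 4)/(w + 6)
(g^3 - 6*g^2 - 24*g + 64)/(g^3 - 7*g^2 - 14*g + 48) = (g + 4)/(g + 3)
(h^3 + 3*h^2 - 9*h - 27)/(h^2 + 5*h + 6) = (h^2 - 9)/(h + 2)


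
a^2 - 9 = (a - 3)*(a + 3)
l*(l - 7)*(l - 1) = l^3 - 8*l^2 + 7*l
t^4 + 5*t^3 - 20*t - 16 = (t - 2)*(t + 1)*(t + 2)*(t + 4)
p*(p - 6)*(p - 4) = p^3 - 10*p^2 + 24*p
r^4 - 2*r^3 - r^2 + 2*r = r*(r - 2)*(r - 1)*(r + 1)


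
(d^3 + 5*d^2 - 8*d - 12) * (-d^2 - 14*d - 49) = -d^5 - 19*d^4 - 111*d^3 - 121*d^2 + 560*d + 588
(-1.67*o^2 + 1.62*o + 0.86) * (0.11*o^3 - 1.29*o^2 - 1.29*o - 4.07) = -0.1837*o^5 + 2.3325*o^4 + 0.1591*o^3 + 3.5977*o^2 - 7.7028*o - 3.5002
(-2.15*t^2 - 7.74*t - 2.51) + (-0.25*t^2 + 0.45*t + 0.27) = -2.4*t^2 - 7.29*t - 2.24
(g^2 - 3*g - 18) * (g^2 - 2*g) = g^4 - 5*g^3 - 12*g^2 + 36*g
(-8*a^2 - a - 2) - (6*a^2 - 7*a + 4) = -14*a^2 + 6*a - 6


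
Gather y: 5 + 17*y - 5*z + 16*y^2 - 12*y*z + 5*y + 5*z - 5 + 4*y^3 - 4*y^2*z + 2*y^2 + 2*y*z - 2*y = 4*y^3 + y^2*(18 - 4*z) + y*(20 - 10*z)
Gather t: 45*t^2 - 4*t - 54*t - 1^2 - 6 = 45*t^2 - 58*t - 7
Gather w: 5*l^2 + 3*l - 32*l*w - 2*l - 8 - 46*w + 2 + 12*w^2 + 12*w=5*l^2 + l + 12*w^2 + w*(-32*l - 34) - 6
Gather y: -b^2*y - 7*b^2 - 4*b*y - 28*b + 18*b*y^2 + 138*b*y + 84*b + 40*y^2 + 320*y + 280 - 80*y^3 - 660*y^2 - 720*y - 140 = -7*b^2 + 56*b - 80*y^3 + y^2*(18*b - 620) + y*(-b^2 + 134*b - 400) + 140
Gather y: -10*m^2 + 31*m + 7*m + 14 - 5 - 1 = -10*m^2 + 38*m + 8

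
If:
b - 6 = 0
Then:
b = 6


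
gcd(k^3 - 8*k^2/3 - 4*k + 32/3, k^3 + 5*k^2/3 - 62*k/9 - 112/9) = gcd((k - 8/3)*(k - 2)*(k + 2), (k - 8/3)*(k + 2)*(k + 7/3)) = k^2 - 2*k/3 - 16/3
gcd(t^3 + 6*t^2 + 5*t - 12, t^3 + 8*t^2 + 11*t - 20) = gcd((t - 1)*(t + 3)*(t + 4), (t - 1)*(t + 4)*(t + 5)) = t^2 + 3*t - 4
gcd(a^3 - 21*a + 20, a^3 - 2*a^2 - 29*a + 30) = a^2 + 4*a - 5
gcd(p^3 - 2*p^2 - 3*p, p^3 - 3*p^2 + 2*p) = p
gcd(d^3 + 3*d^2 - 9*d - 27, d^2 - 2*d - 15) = d + 3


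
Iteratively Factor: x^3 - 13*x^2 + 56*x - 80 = (x - 4)*(x^2 - 9*x + 20) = (x - 4)^2*(x - 5)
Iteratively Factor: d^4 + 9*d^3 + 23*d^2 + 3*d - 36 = (d - 1)*(d^3 + 10*d^2 + 33*d + 36) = (d - 1)*(d + 3)*(d^2 + 7*d + 12) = (d - 1)*(d + 3)^2*(d + 4)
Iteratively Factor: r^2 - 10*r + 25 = (r - 5)*(r - 5)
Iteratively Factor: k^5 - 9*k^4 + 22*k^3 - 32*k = (k - 4)*(k^4 - 5*k^3 + 2*k^2 + 8*k) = (k - 4)^2*(k^3 - k^2 - 2*k) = (k - 4)^2*(k - 2)*(k^2 + k) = (k - 4)^2*(k - 2)*(k + 1)*(k)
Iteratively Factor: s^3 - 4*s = (s - 2)*(s^2 + 2*s) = (s - 2)*(s + 2)*(s)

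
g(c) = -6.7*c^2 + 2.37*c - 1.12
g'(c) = 2.37 - 13.4*c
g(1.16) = -7.39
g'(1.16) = -13.17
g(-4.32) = -136.40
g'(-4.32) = 60.26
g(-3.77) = -105.28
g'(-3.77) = 52.89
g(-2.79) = -59.89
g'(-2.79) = 39.76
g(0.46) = -1.45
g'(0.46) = -3.79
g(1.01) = -5.56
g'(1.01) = -11.16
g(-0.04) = -1.23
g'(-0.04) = 2.91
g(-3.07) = -71.54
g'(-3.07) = 43.51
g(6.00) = -228.10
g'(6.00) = -78.03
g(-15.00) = -1544.17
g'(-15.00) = 203.37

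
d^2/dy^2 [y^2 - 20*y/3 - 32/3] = 2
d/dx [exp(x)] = exp(x)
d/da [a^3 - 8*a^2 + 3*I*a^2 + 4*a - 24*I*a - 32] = 3*a^2 + a*(-16 + 6*I) + 4 - 24*I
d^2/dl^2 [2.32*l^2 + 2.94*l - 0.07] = 4.64000000000000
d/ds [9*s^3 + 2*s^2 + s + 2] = 27*s^2 + 4*s + 1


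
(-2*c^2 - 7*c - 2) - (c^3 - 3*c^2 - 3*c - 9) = -c^3 + c^2 - 4*c + 7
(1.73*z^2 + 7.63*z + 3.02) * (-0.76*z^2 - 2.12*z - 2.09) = -1.3148*z^4 - 9.4664*z^3 - 22.0865*z^2 - 22.3491*z - 6.3118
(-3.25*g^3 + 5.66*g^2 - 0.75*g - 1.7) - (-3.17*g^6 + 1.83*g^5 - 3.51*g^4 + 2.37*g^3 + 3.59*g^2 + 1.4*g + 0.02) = 3.17*g^6 - 1.83*g^5 + 3.51*g^4 - 5.62*g^3 + 2.07*g^2 - 2.15*g - 1.72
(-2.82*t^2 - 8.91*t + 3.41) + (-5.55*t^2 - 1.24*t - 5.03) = -8.37*t^2 - 10.15*t - 1.62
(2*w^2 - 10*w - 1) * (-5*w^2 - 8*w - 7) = -10*w^4 + 34*w^3 + 71*w^2 + 78*w + 7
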